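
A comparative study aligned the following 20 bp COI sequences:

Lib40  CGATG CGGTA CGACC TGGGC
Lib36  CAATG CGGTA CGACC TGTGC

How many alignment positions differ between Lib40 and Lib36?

2

The sequences differ at positions 2 (G/A), 18 (G/T).
That gives 2 mismatches out of 20 aligned sites, so the Hamming distance is 2.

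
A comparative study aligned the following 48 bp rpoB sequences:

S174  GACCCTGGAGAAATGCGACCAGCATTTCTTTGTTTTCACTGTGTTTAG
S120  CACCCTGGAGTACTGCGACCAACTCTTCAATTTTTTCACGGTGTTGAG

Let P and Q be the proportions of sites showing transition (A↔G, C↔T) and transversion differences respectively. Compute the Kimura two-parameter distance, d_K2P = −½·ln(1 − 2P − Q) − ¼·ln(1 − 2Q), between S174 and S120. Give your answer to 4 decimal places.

Mismatches occur at site 1 (G/C, transversion), site 11 (A/T, transversion), site 13 (A/C, transversion), site 22 (G/A, transition), site 24 (A/T, transversion), site 25 (T/C, transition), site 29 (T/A, transversion), site 30 (T/A, transversion), site 32 (G/T, transversion), site 40 (T/G, transversion), site 46 (T/G, transversion).
Of the 11 differences, 2 transitions and 9 transversions over 48 sites: P = 2/48 = 0.041667, Q = 9/48 = 0.187500.
d = −0.5·ln(0.729166) − 0.25·ln(0.625000) = −0.5·(-0.315854) − 0.25·(-0.470004) = 0.2754.

0.2754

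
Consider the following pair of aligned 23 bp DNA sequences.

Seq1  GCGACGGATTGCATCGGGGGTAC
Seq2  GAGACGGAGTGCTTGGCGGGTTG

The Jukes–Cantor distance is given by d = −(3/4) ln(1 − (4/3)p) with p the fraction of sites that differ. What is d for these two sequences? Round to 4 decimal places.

0.3904

Differing sites — 2:C/A; 9:T/G; 13:A/T; 15:C/G; 17:G/C; 22:A/T; 23:C/G.
p = 7/23 = 0.304348.
d = −0.75 · ln(1 − (4/3)·0.304348) = −0.75 · ln(0.594203) = −0.75 · (-0.520534) = 0.3904.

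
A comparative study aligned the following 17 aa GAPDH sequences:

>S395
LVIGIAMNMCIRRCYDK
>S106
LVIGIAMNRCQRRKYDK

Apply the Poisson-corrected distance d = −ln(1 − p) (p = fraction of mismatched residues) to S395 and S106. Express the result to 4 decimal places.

The sequences differ at positions 9 (M/R), 11 (I/Q), 14 (C/K).
p = 3/17 = 0.176471.
d = −ln(1 − 0.176471) = −ln(0.823529) = 0.1942.

0.1942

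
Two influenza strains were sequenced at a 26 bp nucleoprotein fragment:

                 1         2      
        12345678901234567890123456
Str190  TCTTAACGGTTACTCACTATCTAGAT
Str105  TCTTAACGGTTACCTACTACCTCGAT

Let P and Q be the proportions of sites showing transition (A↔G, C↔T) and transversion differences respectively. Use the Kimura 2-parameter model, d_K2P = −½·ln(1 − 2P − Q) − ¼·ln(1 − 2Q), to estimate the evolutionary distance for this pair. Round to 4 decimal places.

0.1768

Differing sites — 14:T/C (Ti); 15:C/T (Ti); 20:T/C (Ti); 23:A/C (Tv).
Of the 4 differences, 3 transitions and 1 transversion over 26 sites: P = 3/26 = 0.115385, Q = 1/26 = 0.038462.
d = −0.5·ln(0.730768) − 0.25·ln(0.923076) = −0.5·(-0.313659) − 0.25·(-0.080044) = 0.1768.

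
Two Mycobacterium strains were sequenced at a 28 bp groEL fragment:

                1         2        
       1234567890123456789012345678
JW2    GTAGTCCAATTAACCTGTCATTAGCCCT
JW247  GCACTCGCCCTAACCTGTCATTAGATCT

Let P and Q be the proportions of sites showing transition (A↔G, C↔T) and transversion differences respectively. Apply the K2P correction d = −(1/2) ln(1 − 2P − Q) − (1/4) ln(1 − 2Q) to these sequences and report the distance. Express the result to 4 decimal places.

0.3600

Differing sites — 2:T/C (Ti); 4:G/C (Tv); 7:C/G (Tv); 8:A/C (Tv); 9:A/C (Tv); 10:T/C (Ti); 25:C/A (Tv); 26:C/T (Ti).
Of the 8 differences, 3 transitions and 5 transversions over 28 sites: P = 3/28 = 0.107143, Q = 5/28 = 0.178571.
d = −0.5·ln(0.607143) − 0.25·ln(0.642858) = −0.5·(-0.498991) − 0.25·(-0.441831) = 0.3600.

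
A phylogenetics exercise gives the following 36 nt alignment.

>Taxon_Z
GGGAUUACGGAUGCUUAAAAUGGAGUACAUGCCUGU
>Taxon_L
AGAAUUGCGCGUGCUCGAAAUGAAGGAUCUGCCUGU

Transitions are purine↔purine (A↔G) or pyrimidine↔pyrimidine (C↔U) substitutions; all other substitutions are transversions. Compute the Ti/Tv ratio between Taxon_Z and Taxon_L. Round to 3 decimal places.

The sequences differ at positions 1 (G/A, transition), 3 (G/A, transition), 7 (A/G, transition), 10 (G/C, transversion), 11 (A/G, transition), 16 (U/C, transition), 17 (A/G, transition), 23 (G/A, transition), 26 (U/G, transversion), 28 (C/U, transition), 29 (A/C, transversion).
Of the 11 differences, 8 transitions and 3 transversions, so Ti/Tv = 8/3 = 2.667.

2.667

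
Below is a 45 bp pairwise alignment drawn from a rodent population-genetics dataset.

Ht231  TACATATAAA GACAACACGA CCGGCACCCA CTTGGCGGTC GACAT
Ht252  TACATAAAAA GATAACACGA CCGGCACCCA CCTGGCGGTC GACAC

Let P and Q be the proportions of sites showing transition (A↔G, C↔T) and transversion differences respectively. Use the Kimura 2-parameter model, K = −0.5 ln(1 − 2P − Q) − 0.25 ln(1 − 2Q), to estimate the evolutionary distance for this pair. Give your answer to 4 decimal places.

Mismatches occur at site 7 (T→A, transversion), site 13 (C→T, transition), site 32 (T→C, transition), site 45 (T→C, transition).
Of the 4 differences, 3 transitions and 1 transversion over 45 sites: P = 3/45 = 0.066667, Q = 1/45 = 0.022222.
d = −0.5·ln(0.844444) − 0.25·ln(0.955556) = −0.5·(-0.169077) − 0.25·(-0.045462) = 0.0959.

0.0959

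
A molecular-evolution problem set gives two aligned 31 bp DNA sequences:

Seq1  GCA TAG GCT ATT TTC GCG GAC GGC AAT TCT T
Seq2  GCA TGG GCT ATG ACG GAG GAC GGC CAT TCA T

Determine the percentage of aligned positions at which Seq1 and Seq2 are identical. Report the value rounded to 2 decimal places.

74.19%

Differing sites — 5:A/G; 12:T/G; 13:T/A; 14:T/C; 15:C/G; 17:C/A; 25:A/C; 30:T/A.
23 of the 31 sites match, so the percent identity is 23/31 × 100 = 74.19%.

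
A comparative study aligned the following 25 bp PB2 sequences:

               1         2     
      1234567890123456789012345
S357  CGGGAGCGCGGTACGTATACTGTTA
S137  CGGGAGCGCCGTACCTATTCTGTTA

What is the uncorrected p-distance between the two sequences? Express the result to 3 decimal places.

The sequences differ at positions 10 (G/C), 15 (G/C), 19 (A/T).
There are 3 differences over 25 sites, so p = 3/25 = 0.120.

0.120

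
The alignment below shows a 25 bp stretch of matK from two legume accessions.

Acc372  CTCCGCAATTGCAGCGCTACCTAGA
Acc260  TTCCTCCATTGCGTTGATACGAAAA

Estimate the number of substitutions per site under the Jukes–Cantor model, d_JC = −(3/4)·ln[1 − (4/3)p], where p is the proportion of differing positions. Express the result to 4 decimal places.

0.5716

Differing sites — 1:C/T; 5:G/T; 7:A/C; 13:A/G; 14:G/T; 15:C/T; 17:C/A; 21:C/G; 22:T/A; 24:G/A.
p = 10/25 = 0.400000.
d = −0.75 · ln(1 − (4/3)·0.400000) = −0.75 · ln(0.466667) = −0.75 · (-0.762139) = 0.5716.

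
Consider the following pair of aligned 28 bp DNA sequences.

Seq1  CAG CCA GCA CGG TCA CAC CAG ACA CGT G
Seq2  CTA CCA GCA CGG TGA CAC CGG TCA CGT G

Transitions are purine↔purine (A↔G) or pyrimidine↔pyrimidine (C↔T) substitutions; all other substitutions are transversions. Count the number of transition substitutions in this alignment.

2

Differing sites — 2:A/T (Tv); 3:G/A (Ti); 14:C/G (Tv); 20:A/G (Ti); 22:A/T (Tv).
Of the 5 differences, 2 transitions and 3 transversions, so the answer is 2.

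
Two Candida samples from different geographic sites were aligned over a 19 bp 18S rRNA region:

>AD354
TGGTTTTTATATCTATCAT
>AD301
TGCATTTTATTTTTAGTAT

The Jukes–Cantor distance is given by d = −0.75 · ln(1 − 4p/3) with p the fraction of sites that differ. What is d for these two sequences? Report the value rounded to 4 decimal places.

Differing sites — 3:G/C; 4:T/A; 11:A/T; 13:C/T; 16:T/G; 17:C/T.
p = 6/19 = 0.315789.
d = −0.75 · ln(1 − (4/3)·0.315789) = −0.75 · ln(0.578948) = −0.75 · (-0.546543) = 0.4099.

0.4099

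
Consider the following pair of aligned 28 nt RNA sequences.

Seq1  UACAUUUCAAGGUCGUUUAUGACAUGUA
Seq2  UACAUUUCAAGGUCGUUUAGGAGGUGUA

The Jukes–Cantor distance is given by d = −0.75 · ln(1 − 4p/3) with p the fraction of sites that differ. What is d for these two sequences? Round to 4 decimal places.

0.1156

Mismatches occur at site 20 (U→G), site 23 (C→G), site 24 (A→G).
p = 3/28 = 0.107143.
d = −0.75 · ln(1 − (4/3)·0.107143) = −0.75 · ln(0.857143) = −0.75 · (-0.154151) = 0.1156.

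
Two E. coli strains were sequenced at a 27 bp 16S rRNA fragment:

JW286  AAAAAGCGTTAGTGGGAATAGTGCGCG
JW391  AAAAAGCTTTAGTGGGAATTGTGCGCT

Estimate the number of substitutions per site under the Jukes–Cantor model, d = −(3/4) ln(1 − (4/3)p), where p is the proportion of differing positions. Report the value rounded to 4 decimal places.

0.1203

Differing sites — 8:G/T; 20:A/T; 27:G/T.
p = 3/27 = 0.111111.
d = −0.75 · ln(1 − (4/3)·0.111111) = −0.75 · ln(0.851852) = −0.75 · (-0.160342) = 0.1203.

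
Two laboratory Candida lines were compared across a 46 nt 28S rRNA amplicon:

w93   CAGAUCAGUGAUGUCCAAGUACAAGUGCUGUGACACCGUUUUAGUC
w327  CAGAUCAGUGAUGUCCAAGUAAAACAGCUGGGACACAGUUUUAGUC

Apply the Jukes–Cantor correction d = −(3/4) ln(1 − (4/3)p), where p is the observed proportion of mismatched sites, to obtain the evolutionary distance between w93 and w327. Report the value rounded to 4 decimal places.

Mismatches occur at site 22 (C/A), site 25 (G/C), site 26 (U/A), site 31 (U/G), site 37 (C/A).
p = 5/46 = 0.108696.
d = −0.75 · ln(1 − (4/3)·0.108696) = −0.75 · ln(0.855072) = −0.75 · (-0.156570) = 0.1174.

0.1174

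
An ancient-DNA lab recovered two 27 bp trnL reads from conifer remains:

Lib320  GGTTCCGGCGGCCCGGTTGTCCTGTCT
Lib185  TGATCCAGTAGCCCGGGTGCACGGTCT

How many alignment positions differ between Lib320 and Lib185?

9

The sequences differ at positions 1 (G/T), 3 (T/A), 7 (G/A), 9 (C/T), 10 (G/A), 17 (T/G), 20 (T/C), 21 (C/A), 23 (T/G).
That gives 9 mismatches out of 27 aligned sites, so the Hamming distance is 9.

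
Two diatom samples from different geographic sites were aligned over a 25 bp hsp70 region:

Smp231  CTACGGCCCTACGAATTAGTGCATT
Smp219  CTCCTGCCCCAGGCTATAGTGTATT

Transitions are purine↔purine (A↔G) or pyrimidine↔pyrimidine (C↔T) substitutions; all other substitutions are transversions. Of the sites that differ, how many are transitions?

The sequences differ at positions 3 (A/C, transversion), 5 (G/T, transversion), 10 (T/C, transition), 12 (C/G, transversion), 14 (A/C, transversion), 15 (A/T, transversion), 16 (T/A, transversion), 22 (C/T, transition).
Of the 8 differences, 2 transitions and 6 transversions, so the answer is 2.

2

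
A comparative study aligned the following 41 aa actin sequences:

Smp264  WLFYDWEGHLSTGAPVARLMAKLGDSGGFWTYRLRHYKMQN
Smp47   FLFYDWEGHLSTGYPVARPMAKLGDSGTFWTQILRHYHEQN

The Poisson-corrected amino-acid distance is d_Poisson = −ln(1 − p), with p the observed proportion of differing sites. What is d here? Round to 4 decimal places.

The sequences differ at positions 1 (W/F), 14 (A/Y), 19 (L/P), 28 (G/T), 32 (Y/Q), 33 (R/I), 38 (K/H), 39 (M/E).
p = 8/41 = 0.195122.
d = −ln(1 − 0.195122) = −ln(0.804878) = 0.2171.

0.2171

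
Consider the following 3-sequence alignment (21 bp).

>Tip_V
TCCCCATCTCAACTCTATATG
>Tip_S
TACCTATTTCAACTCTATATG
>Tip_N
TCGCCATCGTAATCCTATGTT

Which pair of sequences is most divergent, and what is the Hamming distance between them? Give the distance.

10

Pairwise Hamming distances:
  Tip_V vs Tip_S: 3
  Tip_V vs Tip_N: 7
  Tip_S vs Tip_N: 10
The largest is 10, between Tip_S and Tip_N.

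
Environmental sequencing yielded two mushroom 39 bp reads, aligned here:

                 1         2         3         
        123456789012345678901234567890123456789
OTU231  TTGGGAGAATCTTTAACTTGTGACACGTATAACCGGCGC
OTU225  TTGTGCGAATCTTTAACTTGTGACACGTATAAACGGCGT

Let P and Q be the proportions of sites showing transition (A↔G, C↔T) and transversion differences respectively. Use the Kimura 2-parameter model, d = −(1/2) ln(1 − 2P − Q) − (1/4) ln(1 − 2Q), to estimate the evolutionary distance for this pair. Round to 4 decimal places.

0.1104

Mismatches occur at site 4 (G→T, transversion), site 6 (A→C, transversion), site 33 (C→A, transversion), site 39 (C→T, transition).
Of the 4 differences, 1 transition and 3 transversions over 39 sites: P = 1/39 = 0.025641, Q = 3/39 = 0.076923.
d = −0.5·ln(0.871795) − 0.25·ln(0.846154) = −0.5·(-0.137201) − 0.25·(-0.167054) = 0.1104.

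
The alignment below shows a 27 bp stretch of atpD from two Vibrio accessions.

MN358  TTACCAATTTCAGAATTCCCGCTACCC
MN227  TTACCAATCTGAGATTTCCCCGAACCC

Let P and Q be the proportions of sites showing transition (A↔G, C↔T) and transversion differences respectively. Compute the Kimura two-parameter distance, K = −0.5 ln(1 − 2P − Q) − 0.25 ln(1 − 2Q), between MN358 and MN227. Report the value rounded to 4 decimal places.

Differing sites — 9:T/C (Ti); 11:C/G (Tv); 15:A/T (Tv); 21:G/C (Tv); 22:C/G (Tv); 23:T/A (Tv).
Of the 6 differences, 1 transition and 5 transversions over 27 sites: P = 1/27 = 0.037037, Q = 5/27 = 0.185185.
d = −0.5·ln(0.740741) − 0.25·ln(0.629630) = −0.5·(-0.300104) − 0.25·(-0.462623) = 0.2657.

0.2657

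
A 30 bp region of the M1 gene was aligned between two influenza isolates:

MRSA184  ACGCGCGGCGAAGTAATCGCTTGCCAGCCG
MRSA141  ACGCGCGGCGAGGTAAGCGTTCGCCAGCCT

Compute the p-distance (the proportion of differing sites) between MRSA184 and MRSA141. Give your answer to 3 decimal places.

The sequences differ at positions 12 (A/G), 17 (T/G), 20 (C/T), 22 (T/C), 30 (G/T).
There are 5 differences over 30 sites, so p = 5/30 = 0.167.

0.167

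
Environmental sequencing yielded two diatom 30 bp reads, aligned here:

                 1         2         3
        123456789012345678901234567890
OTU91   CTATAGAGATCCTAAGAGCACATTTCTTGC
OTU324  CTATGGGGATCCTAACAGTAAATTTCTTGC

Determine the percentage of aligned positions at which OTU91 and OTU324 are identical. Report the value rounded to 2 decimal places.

Differing sites — 5:A/G; 7:A/G; 16:G/C; 19:C/T; 21:C/A.
25 of the 30 sites match, so the percent identity is 25/30 × 100 = 83.33%.

83.33%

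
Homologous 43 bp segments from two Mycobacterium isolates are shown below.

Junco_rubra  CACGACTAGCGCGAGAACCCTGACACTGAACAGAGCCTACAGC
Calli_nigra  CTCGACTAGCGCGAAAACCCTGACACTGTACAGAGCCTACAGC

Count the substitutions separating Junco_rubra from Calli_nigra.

3

The sequences differ at positions 2 (A/T), 15 (G/A), 29 (A/T).
That gives 3 mismatches out of 43 aligned sites, so the Hamming distance is 3.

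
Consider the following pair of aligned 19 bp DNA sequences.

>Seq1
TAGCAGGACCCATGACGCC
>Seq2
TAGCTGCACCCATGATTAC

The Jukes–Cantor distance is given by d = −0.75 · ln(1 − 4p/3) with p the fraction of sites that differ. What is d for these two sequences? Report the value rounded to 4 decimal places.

0.3241

Mismatches occur at site 5 (A↔T), site 7 (G↔C), site 16 (C↔T), site 17 (G↔T), site 18 (C↔A).
p = 5/19 = 0.263158.
d = −0.75 · ln(1 − (4/3)·0.263158) = −0.75 · ln(0.649123) = −0.75 · (-0.432133) = 0.3241.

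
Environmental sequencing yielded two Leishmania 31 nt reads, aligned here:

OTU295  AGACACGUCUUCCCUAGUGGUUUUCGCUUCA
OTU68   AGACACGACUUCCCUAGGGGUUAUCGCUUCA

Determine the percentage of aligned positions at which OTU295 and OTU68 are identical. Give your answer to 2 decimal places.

90.32%

Differing sites — 8:U/A; 18:U/G; 23:U/A.
28 of the 31 sites match, so the percent identity is 28/31 × 100 = 90.32%.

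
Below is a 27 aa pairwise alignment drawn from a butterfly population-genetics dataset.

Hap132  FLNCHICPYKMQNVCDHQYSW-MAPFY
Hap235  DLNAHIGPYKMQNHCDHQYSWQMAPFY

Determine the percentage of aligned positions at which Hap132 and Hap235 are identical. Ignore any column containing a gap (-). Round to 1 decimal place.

Excluding the 1 gap column leaves 26 comparable sites.
Differing sites — 1:F/D; 4:C/A; 7:C/G; 14:V/H.
22 of the 26 comparable sites match, so the percent identity is 22/26 × 100 = 84.6%.

84.6%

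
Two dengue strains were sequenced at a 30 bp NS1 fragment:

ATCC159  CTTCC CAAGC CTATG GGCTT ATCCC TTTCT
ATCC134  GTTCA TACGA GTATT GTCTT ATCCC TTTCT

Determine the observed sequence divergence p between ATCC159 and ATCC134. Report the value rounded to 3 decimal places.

0.267

Mismatches occur at site 1 (C/G), site 5 (C/A), site 6 (C/T), site 8 (A/C), site 10 (C/A), site 11 (C/G), site 15 (G/T), site 17 (G/T).
There are 8 differences over 30 sites, so p = 8/30 = 0.267.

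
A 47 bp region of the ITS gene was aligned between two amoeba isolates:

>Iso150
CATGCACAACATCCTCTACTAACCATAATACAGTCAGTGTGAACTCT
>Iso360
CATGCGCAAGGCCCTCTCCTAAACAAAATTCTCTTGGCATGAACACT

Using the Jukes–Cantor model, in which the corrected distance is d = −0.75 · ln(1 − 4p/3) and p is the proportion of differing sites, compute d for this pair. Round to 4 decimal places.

0.4157

Mismatches occur at site 6 (A→G), site 10 (C→G), site 11 (A→G), site 12 (T→C), site 18 (A→C), site 23 (C→A), site 26 (T→A), site 30 (A→T), site 32 (A→T), site 33 (G→C), site 35 (C→T), site 36 (A→G), site 38 (T→C), site 39 (G→A), site 45 (T→A).
p = 15/47 = 0.319149.
d = −0.75 · ln(1 − (4/3)·0.319149) = −0.75 · ln(0.574468) = −0.75 · (-0.554311) = 0.4157.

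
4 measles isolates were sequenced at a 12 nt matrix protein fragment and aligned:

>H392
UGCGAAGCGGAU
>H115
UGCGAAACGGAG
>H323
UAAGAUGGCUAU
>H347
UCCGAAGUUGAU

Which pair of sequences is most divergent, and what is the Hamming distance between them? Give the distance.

8

Pairwise Hamming distances:
  H392 vs H115: 2
  H392 vs H323: 6
  H392 vs H347: 3
  H115 vs H323: 8
  H115 vs H347: 5
  H323 vs H347: 6
The largest is 8, between H115 and H323.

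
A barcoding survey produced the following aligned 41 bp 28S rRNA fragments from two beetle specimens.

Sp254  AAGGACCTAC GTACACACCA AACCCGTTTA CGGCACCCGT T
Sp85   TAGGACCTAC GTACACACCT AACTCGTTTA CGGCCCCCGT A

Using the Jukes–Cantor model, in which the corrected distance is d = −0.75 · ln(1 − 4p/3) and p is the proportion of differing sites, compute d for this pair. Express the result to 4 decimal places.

0.1331

Differing sites — 1:A/T; 20:A/T; 24:C/T; 35:A/C; 41:T/A.
p = 5/41 = 0.121951.
d = −0.75 · ln(1 − (4/3)·0.121951) = −0.75 · ln(0.837399) = −0.75 · (-0.177455) = 0.1331.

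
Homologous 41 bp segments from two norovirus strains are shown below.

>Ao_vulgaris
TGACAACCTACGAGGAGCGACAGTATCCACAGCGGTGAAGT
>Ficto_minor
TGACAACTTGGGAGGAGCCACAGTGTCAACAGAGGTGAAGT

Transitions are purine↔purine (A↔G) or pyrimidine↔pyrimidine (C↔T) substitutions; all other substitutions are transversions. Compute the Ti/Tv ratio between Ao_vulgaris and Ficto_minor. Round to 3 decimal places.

Differing sites — 8:C/T (Ti); 10:A/G (Ti); 11:C/G (Tv); 19:G/C (Tv); 25:A/G (Ti); 28:C/A (Tv); 33:C/A (Tv).
Of the 7 differences, 3 transitions and 4 transversions, so Ti/Tv = 3/4 = 0.750.

0.750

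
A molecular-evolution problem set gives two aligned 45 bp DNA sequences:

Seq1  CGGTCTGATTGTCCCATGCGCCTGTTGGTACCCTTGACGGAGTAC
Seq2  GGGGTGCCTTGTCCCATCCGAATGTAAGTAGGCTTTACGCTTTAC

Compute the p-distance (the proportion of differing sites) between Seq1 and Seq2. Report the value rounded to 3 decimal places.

The sequences differ at positions 1 (C/G), 4 (T/G), 5 (C/T), 6 (T/G), 7 (G/C), 8 (A/C), 18 (G/C), 21 (C/A), 22 (C/A), 26 (T/A), 27 (G/A), 31 (C/G), 32 (C/G), 36 (G/T), 40 (G/C), 41 (A/T), 42 (G/T).
There are 17 differences over 45 sites, so p = 17/45 = 0.378.

0.378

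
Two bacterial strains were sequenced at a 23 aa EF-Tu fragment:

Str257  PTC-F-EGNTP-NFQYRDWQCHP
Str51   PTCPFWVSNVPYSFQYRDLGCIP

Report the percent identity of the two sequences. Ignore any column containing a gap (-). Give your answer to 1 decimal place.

65.0%

Excluding the 3 gap columns leaves 20 comparable sites.
The sequences differ at positions 7 (E/V), 8 (G/S), 10 (T/V), 13 (N/S), 19 (W/L), 20 (Q/G), 22 (H/I).
13 of the 20 comparable sites match, so the percent identity is 13/20 × 100 = 65.0%.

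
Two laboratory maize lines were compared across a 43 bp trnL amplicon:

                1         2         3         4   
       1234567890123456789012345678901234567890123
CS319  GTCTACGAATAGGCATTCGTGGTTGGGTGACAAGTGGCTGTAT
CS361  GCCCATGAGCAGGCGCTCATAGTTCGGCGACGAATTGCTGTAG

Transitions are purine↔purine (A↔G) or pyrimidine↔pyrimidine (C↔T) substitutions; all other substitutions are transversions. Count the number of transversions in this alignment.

Mismatches occur at site 2 (T→C, transition), site 4 (T→C, transition), site 6 (C→T, transition), site 9 (A→G, transition), site 10 (T→C, transition), site 15 (A→G, transition), site 16 (T→C, transition), site 19 (G→A, transition), site 21 (G→A, transition), site 25 (G→C, transversion), site 28 (T→C, transition), site 32 (A→G, transition), site 34 (G→A, transition), site 36 (G→T, transversion), site 43 (T→G, transversion).
Of the 15 differences, 12 transitions and 3 transversions, so the answer is 3.

3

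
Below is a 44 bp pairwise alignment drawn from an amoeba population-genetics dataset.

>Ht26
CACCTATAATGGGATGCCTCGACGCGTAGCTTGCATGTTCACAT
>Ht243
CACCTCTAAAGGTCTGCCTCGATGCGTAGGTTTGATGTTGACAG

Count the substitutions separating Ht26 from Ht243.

The sequences differ at positions 6 (A/C), 10 (T/A), 13 (G/T), 14 (A/C), 23 (C/T), 30 (C/G), 33 (G/T), 34 (C/G), 40 (C/G), 44 (T/G).
That gives 10 mismatches out of 44 aligned sites, so the Hamming distance is 10.

10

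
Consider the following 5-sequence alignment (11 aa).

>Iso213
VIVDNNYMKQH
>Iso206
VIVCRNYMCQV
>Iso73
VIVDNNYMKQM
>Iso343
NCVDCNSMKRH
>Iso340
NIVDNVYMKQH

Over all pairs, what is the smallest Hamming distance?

1

Pairwise Hamming distances:
  Iso213 vs Iso206: 4
  Iso213 vs Iso73: 1
  Iso213 vs Iso343: 5
  Iso213 vs Iso340: 2
  Iso206 vs Iso73: 4
  Iso206 vs Iso343: 8
  Iso206 vs Iso340: 6
  Iso73 vs Iso343: 6
  Iso73 vs Iso340: 3
  Iso343 vs Iso340: 5
The smallest is 1, between Iso213 and Iso73.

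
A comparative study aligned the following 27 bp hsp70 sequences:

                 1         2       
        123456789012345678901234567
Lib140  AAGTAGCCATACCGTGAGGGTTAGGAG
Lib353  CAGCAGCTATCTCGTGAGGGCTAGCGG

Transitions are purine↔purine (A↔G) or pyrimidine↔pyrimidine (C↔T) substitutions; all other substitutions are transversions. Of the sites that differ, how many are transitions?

Mismatches occur at site 1 (A→C, transversion), site 4 (T→C, transition), site 8 (C→T, transition), site 11 (A→C, transversion), site 12 (C→T, transition), site 21 (T→C, transition), site 25 (G→C, transversion), site 26 (A→G, transition).
Of the 8 differences, 5 transitions and 3 transversions, so the answer is 5.

5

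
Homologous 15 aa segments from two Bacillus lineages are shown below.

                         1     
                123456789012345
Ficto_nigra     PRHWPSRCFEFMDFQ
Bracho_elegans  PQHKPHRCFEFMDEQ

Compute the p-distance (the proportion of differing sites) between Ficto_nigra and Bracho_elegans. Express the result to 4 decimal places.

Differing sites — 2:R/Q; 4:W/K; 6:S/H; 14:F/E.
There are 4 differences over 15 sites, so p = 4/15 = 0.2667.

0.2667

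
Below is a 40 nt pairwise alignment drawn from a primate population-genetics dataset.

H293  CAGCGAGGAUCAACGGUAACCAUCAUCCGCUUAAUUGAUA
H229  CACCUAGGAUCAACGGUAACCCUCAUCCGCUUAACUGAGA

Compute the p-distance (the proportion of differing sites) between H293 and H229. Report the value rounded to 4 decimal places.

0.1250

Differing sites — 3:G/C; 5:G/U; 22:A/C; 35:U/C; 39:U/G.
There are 5 differences over 40 sites, so p = 5/40 = 0.1250.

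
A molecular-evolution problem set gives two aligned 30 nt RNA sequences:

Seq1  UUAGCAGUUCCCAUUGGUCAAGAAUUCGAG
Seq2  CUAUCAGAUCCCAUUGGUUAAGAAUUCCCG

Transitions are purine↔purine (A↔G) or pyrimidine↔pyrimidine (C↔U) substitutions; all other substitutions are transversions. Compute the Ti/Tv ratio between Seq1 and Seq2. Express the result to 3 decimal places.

0.500

Differing sites — 1:U/C (Ti); 4:G/U (Tv); 8:U/A (Tv); 19:C/U (Ti); 28:G/C (Tv); 29:A/C (Tv).
Of the 6 differences, 2 transitions and 4 transversions, so Ti/Tv = 2/4 = 0.500.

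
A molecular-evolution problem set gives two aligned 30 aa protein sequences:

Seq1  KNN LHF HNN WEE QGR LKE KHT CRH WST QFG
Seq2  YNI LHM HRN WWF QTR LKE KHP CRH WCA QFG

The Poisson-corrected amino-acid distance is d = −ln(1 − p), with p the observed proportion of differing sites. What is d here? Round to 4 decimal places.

0.4055

Mismatches occur at site 1 (K→Y), site 3 (N→I), site 6 (F→M), site 8 (N→R), site 11 (E→W), site 12 (E→F), site 14 (G→T), site 21 (T→P), site 26 (S→C), site 27 (T→A).
p = 10/30 = 0.333333.
d = −ln(1 − 0.333333) = −ln(0.666667) = 0.4055.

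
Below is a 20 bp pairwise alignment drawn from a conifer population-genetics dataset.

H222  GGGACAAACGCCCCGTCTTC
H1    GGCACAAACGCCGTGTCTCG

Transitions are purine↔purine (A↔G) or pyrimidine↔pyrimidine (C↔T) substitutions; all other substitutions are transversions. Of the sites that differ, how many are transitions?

Differing sites — 3:G/C (Tv); 13:C/G (Tv); 14:C/T (Ti); 19:T/C (Ti); 20:C/G (Tv).
Of the 5 differences, 2 transitions and 3 transversions, so the answer is 2.

2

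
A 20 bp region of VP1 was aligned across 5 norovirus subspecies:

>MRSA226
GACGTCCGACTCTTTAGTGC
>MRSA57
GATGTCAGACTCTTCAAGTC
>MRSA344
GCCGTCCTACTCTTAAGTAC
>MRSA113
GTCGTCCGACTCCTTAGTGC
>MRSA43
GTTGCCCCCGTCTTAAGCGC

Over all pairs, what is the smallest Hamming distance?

Pairwise Hamming distances:
  MRSA226 vs MRSA57: 6
  MRSA226 vs MRSA344: 4
  MRSA226 vs MRSA113: 2
  MRSA226 vs MRSA43: 8
  MRSA57 vs MRSA344: 8
  MRSA57 vs MRSA113: 8
  MRSA57 vs MRSA43: 10
  MRSA344 vs MRSA113: 5
  MRSA344 vs MRSA43: 8
  MRSA113 vs MRSA43: 8
The smallest is 2, between MRSA226 and MRSA113.

2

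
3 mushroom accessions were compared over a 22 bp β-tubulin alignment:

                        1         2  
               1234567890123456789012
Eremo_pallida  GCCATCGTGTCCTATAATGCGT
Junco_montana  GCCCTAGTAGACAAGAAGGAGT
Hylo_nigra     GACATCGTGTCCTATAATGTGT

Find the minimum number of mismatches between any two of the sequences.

2

Pairwise Hamming distances:
  Eremo_pallida vs Junco_montana: 9
  Eremo_pallida vs Hylo_nigra: 2
  Junco_montana vs Hylo_nigra: 10
The smallest is 2, between Eremo_pallida and Hylo_nigra.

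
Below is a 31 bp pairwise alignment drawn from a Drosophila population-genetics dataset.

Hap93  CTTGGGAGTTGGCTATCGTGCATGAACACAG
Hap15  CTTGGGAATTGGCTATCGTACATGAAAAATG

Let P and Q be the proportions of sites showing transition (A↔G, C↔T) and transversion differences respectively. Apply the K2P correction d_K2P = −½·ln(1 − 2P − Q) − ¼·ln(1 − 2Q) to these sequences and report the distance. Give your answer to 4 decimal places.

0.1817

Differing sites — 8:G/A (Ti); 20:G/A (Ti); 27:C/A (Tv); 29:C/A (Tv); 30:A/T (Tv).
Of the 5 differences, 2 transitions and 3 transversions over 31 sites: P = 2/31 = 0.064516, Q = 3/31 = 0.096774.
d = −0.5·ln(0.774194) − 0.25·ln(0.806452) = −0.5·(-0.255933) − 0.25·(-0.215111) = 0.1817.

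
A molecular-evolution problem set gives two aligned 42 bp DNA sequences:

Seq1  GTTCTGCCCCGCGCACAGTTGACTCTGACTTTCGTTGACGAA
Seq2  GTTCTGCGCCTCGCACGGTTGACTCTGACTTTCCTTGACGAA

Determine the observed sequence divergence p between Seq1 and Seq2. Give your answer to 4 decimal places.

0.0952

Mismatches occur at site 8 (C↔G), site 11 (G↔T), site 17 (A↔G), site 34 (G↔C).
There are 4 differences over 42 sites, so p = 4/42 = 0.0952.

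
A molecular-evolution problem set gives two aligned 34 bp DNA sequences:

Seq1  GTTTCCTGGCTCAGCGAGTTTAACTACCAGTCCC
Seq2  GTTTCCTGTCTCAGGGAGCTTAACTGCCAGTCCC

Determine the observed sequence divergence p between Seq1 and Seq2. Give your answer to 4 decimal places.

0.1176

Differing sites — 9:G/T; 15:C/G; 19:T/C; 26:A/G.
There are 4 differences over 34 sites, so p = 4/34 = 0.1176.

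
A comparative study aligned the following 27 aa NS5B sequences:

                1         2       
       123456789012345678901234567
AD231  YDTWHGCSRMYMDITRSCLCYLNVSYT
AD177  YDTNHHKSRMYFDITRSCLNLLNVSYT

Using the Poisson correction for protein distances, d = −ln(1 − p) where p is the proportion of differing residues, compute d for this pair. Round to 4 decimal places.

The sequences differ at positions 4 (W/N), 6 (G/H), 7 (C/K), 12 (M/F), 20 (C/N), 21 (Y/L).
p = 6/27 = 0.222222.
d = −ln(1 − 0.222222) = −ln(0.777778) = 0.2513.

0.2513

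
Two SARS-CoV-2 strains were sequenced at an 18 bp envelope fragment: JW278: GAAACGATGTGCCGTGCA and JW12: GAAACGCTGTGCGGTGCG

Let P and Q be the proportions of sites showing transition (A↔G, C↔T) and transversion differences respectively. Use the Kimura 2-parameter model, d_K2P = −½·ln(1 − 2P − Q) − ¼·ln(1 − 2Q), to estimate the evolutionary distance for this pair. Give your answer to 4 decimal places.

0.1885

Differing sites — 7:A/C (Tv); 13:C/G (Tv); 18:A/G (Ti).
Of the 3 differences, 1 transition and 2 transversions over 18 sites: P = 1/18 = 0.055556, Q = 2/18 = 0.111111.
d = −0.5·ln(0.777777) − 0.25·ln(0.777778) = −0.5·(-0.251315) − 0.25·(-0.251314) = 0.1885.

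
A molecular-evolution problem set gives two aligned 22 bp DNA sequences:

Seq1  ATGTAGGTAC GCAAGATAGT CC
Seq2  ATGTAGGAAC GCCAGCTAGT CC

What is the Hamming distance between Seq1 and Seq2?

Mismatches occur at site 8 (T/A), site 13 (A/C), site 16 (A/C).
That gives 3 mismatches out of 22 aligned sites, so the Hamming distance is 3.

3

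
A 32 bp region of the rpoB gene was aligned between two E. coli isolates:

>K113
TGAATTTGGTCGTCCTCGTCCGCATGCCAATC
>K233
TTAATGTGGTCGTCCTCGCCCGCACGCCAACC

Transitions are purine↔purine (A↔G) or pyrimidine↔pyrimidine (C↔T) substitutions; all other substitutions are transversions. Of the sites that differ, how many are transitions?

3

Mismatches occur at site 2 (G→T, transversion), site 6 (T→G, transversion), site 19 (T→C, transition), site 25 (T→C, transition), site 31 (T→C, transition).
Of the 5 differences, 3 transitions and 2 transversions, so the answer is 3.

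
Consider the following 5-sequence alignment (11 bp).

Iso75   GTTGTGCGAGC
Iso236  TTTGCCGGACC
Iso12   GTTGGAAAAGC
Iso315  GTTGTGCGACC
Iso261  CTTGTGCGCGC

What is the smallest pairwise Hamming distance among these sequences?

1

Pairwise Hamming distances:
  Iso75 vs Iso236: 5
  Iso75 vs Iso12: 4
  Iso75 vs Iso315: 1
  Iso75 vs Iso261: 2
  Iso236 vs Iso12: 6
  Iso236 vs Iso315: 4
  Iso236 vs Iso261: 6
  Iso12 vs Iso315: 5
  Iso12 vs Iso261: 6
  Iso315 vs Iso261: 3
The smallest is 1, between Iso75 and Iso315.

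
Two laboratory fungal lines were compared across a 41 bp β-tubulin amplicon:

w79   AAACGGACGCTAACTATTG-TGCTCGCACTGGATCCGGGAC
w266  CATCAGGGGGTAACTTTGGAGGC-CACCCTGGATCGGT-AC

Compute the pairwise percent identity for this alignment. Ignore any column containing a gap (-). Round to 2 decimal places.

Excluding the 3 gap columns leaves 38 comparable sites.
Differing sites — 1:A/C; 3:A/T; 5:G/A; 7:A/G; 8:C/G; 10:C/G; 16:A/T; 18:T/G; 21:T/G; 26:G/A; 28:A/C; 36:C/G; 38:G/T.
25 of the 38 comparable sites match, so the percent identity is 25/38 × 100 = 65.79%.

65.79%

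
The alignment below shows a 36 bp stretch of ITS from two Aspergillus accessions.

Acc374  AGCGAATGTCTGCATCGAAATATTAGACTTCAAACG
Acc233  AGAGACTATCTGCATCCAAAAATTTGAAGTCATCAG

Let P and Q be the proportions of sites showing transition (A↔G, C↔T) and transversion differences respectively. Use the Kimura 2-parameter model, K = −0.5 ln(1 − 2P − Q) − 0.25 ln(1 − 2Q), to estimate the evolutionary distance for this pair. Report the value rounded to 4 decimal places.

0.4055

Differing sites — 3:C/A (Tv); 6:A/C (Tv); 8:G/A (Ti); 17:G/C (Tv); 21:T/A (Tv); 25:A/T (Tv); 28:C/A (Tv); 29:T/G (Tv); 33:A/T (Tv); 34:A/C (Tv); 35:C/A (Tv).
Of the 11 differences, 1 transition and 10 transversions over 36 sites: P = 1/36 = 0.027778, Q = 10/36 = 0.277778.
d = −0.5·ln(0.666666) − 0.25·ln(0.444444) = −0.5·(-0.405466) − 0.25·(-0.810931) = 0.4055.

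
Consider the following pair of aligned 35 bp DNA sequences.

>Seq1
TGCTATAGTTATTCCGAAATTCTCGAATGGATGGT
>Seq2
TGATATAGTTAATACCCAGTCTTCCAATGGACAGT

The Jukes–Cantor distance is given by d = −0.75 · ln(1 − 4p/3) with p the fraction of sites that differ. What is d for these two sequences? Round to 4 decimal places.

0.4073

Mismatches occur at site 3 (C↔A), site 12 (T↔A), site 14 (C↔A), site 16 (G↔C), site 17 (A↔C), site 19 (A↔G), site 21 (T↔C), site 22 (C↔T), site 25 (G↔C), site 32 (T↔C), site 33 (G↔A).
p = 11/35 = 0.314286.
d = −0.75 · ln(1 − (4/3)·0.314286) = −0.75 · ln(0.580952) = −0.75 · (-0.543087) = 0.4073.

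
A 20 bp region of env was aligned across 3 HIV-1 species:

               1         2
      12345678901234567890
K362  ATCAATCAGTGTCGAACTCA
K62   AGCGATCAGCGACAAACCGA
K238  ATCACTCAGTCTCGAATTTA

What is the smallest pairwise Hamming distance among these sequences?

4

Pairwise Hamming distances:
  K362 vs K62: 7
  K362 vs K238: 4
  K62 vs K238: 10
The smallest is 4, between K362 and K238.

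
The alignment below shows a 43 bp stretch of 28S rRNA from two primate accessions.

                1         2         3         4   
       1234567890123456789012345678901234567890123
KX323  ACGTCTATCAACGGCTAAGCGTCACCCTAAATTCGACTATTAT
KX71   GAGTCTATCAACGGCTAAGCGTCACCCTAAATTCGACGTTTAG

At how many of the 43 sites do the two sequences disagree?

Differing sites — 1:A/G; 2:C/A; 38:T/G; 39:A/T; 43:T/G.
That gives 5 mismatches out of 43 aligned sites, so the Hamming distance is 5.

5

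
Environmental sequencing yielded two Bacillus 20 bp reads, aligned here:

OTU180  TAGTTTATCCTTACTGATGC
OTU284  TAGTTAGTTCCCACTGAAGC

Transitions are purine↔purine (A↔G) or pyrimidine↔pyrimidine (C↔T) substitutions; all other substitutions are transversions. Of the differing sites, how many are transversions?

2

The sequences differ at positions 6 (T/A, transversion), 7 (A/G, transition), 9 (C/T, transition), 11 (T/C, transition), 12 (T/C, transition), 18 (T/A, transversion).
Of the 6 differences, 4 transitions and 2 transversions, so the answer is 2.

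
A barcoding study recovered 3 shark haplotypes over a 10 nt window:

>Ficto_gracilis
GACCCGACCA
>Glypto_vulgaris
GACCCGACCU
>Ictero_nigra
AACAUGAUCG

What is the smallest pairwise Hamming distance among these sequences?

Pairwise Hamming distances:
  Ficto_gracilis vs Glypto_vulgaris: 1
  Ficto_gracilis vs Ictero_nigra: 5
  Glypto_vulgaris vs Ictero_nigra: 5
The smallest is 1, between Ficto_gracilis and Glypto_vulgaris.

1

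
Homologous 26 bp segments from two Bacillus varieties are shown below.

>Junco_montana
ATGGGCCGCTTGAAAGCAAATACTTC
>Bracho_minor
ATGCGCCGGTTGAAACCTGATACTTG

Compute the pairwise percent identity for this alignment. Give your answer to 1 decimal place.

76.9%

Mismatches occur at site 4 (G→C), site 9 (C→G), site 16 (G→C), site 18 (A→T), site 19 (A→G), site 26 (C→G).
20 of the 26 sites match, so the percent identity is 20/26 × 100 = 76.9%.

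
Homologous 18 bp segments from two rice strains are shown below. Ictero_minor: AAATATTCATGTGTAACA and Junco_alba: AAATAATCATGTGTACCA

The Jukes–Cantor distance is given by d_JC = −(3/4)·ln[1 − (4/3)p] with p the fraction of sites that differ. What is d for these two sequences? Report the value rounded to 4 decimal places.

0.1203

Mismatches occur at site 6 (T→A), site 16 (A→C).
p = 2/18 = 0.111111.
d = −0.75 · ln(1 − (4/3)·0.111111) = −0.75 · ln(0.851852) = −0.75 · (-0.160342) = 0.1203.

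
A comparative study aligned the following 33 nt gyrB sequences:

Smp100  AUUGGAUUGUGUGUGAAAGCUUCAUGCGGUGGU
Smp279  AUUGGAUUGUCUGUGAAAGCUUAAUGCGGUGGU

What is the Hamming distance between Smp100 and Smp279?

2

Mismatches occur at site 11 (G↔C), site 23 (C↔A).
That gives 2 mismatches out of 33 aligned sites, so the Hamming distance is 2.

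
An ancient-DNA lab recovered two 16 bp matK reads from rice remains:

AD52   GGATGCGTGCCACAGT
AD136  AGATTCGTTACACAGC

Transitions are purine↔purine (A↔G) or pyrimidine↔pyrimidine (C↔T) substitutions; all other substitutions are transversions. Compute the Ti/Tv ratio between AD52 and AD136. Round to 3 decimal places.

0.667

Mismatches occur at site 1 (G↔A, transition), site 5 (G↔T, transversion), site 9 (G↔T, transversion), site 10 (C↔A, transversion), site 16 (T↔C, transition).
Of the 5 differences, 2 transitions and 3 transversions, so Ti/Tv = 2/3 = 0.667.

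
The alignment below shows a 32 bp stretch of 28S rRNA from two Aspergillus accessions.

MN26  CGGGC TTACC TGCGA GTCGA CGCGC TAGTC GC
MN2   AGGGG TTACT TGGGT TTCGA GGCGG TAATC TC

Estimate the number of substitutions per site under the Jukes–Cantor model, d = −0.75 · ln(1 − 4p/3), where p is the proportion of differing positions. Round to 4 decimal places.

Differing sites — 1:C/A; 5:C/G; 10:C/T; 13:C/G; 15:A/T; 16:G/T; 21:C/G; 25:C/G; 28:G/A; 31:G/T.
p = 10/32 = 0.312500.
d = −0.75 · ln(1 − (4/3)·0.312500) = −0.75 · ln(0.583333) = −0.75 · (-0.538997) = 0.4042.

0.4042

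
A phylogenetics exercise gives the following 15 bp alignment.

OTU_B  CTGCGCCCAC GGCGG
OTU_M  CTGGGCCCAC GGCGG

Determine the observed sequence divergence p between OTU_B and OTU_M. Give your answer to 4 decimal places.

0.0667

Differing sites — 4:C/G.
There are 1 differences over 15 sites, so p = 1/15 = 0.0667.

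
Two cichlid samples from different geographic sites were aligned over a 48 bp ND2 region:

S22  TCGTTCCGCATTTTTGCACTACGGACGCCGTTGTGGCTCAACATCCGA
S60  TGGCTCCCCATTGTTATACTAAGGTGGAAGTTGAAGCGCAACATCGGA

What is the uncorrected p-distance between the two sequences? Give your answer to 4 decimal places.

Mismatches occur at site 2 (C↔G), site 4 (T↔C), site 8 (G↔C), site 13 (T↔G), site 16 (G↔A), site 17 (C↔T), site 22 (C↔A), site 25 (A↔T), site 26 (C↔G), site 28 (C↔A), site 29 (C↔A), site 34 (T↔A), site 35 (G↔A), site 38 (T↔G), site 46 (C↔G).
There are 15 differences over 48 sites, so p = 15/48 = 0.3125.

0.3125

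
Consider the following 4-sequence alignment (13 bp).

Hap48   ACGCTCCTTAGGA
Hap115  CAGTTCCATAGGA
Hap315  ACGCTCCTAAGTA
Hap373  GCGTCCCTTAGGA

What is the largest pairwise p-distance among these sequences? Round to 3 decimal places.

Pairwise Hamming distances:
  Hap48 vs Hap115: 4
  Hap48 vs Hap315: 2
  Hap48 vs Hap373: 3
  Hap115 vs Hap315: 6
  Hap115 vs Hap373: 4
  Hap315 vs Hap373: 5
The largest is 6 mismatches, between Hap115 and Hap315; p = 6/13 = 0.462.

0.462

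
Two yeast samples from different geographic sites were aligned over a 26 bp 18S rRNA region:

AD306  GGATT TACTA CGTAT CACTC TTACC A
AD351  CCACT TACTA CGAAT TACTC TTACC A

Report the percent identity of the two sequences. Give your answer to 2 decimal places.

Mismatches occur at site 1 (G↔C), site 2 (G↔C), site 4 (T↔C), site 13 (T↔A), site 16 (C↔T).
21 of the 26 sites match, so the percent identity is 21/26 × 100 = 80.77%.

80.77%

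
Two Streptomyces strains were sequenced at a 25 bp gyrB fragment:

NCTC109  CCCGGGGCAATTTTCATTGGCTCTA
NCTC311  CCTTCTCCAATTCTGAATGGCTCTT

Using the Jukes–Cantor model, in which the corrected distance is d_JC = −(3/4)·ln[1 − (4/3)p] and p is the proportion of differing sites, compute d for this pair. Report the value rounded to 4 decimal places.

The sequences differ at positions 3 (C/T), 4 (G/T), 5 (G/C), 6 (G/T), 7 (G/C), 13 (T/C), 15 (C/G), 17 (T/A), 25 (A/T).
p = 9/25 = 0.360000.
d = −0.75 · ln(1 − (4/3)·0.360000) = −0.75 · ln(0.520000) = −0.75 · (-0.653926) = 0.4904.

0.4904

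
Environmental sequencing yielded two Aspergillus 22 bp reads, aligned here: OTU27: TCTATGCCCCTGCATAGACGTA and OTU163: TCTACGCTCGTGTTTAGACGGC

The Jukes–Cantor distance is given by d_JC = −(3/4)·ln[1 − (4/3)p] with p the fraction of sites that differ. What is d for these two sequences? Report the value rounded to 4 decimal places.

Differing sites — 5:T/C; 8:C/T; 10:C/G; 13:C/T; 14:A/T; 21:T/G; 22:A/C.
p = 7/22 = 0.318182.
d = −0.75 · ln(1 − (4/3)·0.318182) = −0.75 · ln(0.575757) = −0.75 · (-0.552070) = 0.4141.

0.4141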